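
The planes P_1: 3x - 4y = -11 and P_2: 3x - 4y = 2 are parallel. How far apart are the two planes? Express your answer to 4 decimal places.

Same normal n = (3, -4, 0) with |n| = √25; distance = |-11 − 2| / |n| = 13/√25 ≈ 2.6000.

2.6000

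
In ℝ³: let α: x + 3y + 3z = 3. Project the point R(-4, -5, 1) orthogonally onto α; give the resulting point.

(-3, -2, 4)

Foot = R − λn with λ = (n·R − d)/|n|² = (-16 − 3)/19 = -1.
Foot = (-4, -5, 1) − (-1)·(1, 3, 3) = (-3, -2, 4).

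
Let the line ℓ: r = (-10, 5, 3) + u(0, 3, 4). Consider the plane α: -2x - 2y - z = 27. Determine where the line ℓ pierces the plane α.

(-10, -1, -5)

Substitute r = (-10, 5, 3) + t(0, 3, 4) into the plane: 7 + (-10)t = 27, so t = -2.
Intersection: (-10, 5, 3) + (-2)·(0, 3, 4) = (-10, -1, -5).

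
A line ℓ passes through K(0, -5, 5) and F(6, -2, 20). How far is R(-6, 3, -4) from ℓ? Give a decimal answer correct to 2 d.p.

10.05

A direction vector for ℓ is F − K = (6, 3, 15).
Taking (0, -5, 5) on ℓ with direction v = (6, 3, 15): w = R − (0, -5, 5) = (-6, 8, -9), and w × v = (147, 36, -66).
Distance = |w × v| / |v| = √27261 / √270 ≈ 10.05.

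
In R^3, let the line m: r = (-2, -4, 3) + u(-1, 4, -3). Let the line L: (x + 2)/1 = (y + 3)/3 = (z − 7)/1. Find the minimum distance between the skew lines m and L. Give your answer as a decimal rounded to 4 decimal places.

L has direction (1, 3, 1) through (-2, -3, 7).
Common perpendicular direction n = (-1, 4, -3) × (1, 3, 1) = (13, -2, -7).
With w = (-2, -3, 7) − (-2, -4, 3) = (0, 1, 4), w · n = -30.
Distance = |w · n| / |n| = |-30| / √222 ≈ 2.0135.

2.0135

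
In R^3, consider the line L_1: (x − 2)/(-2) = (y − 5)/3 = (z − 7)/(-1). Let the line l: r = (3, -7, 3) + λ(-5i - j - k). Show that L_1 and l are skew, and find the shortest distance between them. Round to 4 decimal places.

L_1 has direction (-2, 3, -1) through (2, 5, 7).
Common perpendicular direction n = (-2, 3, -1) × (-5, -1, -1) = (-4, 3, 17).
With w = (3, -7, 3) − (2, 5, 7) = (1, -12, -4), w · n = -108.
Since n ≠ 0 the lines are not parallel, and w · n = -108 ≠ 0 so they do not intersect; hence they are skew.
Distance = |w · n| / |n| = |-108| / √314 ≈ 6.0948.

6.0948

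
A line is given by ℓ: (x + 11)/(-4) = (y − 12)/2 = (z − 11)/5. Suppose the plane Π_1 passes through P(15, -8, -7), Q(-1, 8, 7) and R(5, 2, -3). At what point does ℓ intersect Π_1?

ℓ has direction (-4, 2, 5) through (-11, 12, 11).
PQ = (-16, 16, 14), PR = (-10, 10, 4); a normal to Π_1 is PQ × PR = (-76, -76, 0).
Using P: Π_1 has equation -76x - 76y = -532.
Substitute r = (-11, 12, 11) + t(-4, 2, 5) into the plane: -76 + 152t = -532, so t = -3.
Intersection: (-11, 12, 11) + (-3)·(-4, 2, 5) = (1, 6, -4).

(1, 6, -4)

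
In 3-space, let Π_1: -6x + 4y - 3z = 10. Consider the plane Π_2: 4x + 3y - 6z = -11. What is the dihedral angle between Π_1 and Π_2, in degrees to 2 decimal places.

84.36

cos θ = |n₁·n₂| / (|n₁||n₂|) = |6| / (√61 · √61).
θ = arccos(0.09836) ≈ 84.36°.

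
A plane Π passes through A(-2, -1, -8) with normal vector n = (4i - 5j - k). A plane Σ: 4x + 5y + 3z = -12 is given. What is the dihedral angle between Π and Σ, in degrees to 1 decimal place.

74.8

Π: n·r = n·A gives 4x - 5y - z = 5.
cos θ = |n₁·n₂| / (|n₁||n₂|) = |-12| / (√42 · √50).
θ = arccos(0.26186) ≈ 74.8°.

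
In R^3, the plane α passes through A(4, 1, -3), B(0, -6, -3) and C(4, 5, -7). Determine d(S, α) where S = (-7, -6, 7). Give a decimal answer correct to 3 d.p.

AB = (-4, -7, 0), AC = (0, 4, -4); a normal to α is AB × AC = (28, -16, -16).
Using A: α has equation 28x - 16y - 16z = 144.
n·S − d = (28)·(-7) + (-16)·(-6) + (-16)·(7) − 144 = -356; |n| = √1296.
Distance = |-356| / √1296 = 356/√1296 ≈ 9.889.

9.889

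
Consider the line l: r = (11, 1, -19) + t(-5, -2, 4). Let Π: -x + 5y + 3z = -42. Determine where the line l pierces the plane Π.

(-4, -5, -7)

Substitute r = (11, 1, -19) + t(-5, -2, 4) into the plane: -63 + 7t = -42, so t = 3.
Intersection: (11, 1, -19) + 3·(-5, -2, 4) = (-4, -5, -7).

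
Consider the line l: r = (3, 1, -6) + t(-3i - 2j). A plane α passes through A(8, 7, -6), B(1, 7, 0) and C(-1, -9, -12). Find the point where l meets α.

(0, -1, -6)

AB = (-7, 0, 6), AC = (-9, -16, -6); a normal to α is AB × AC = (96, -96, 112).
Using A: α has equation 96x - 96y + 112z = -576.
Substitute r = (3, 1, -6) + t(-3, -2, 0) into the plane: -480 + (-96)t = -576, so t = 1.
Intersection: (3, 1, -6) + 1·(-3, -2, 0) = (0, -1, -6).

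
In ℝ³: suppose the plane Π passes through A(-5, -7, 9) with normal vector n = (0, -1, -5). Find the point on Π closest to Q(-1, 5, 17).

Π: n·r = n·A gives -y - 5z = -38.
Foot = Q − λn with λ = (n·Q − d)/|n|² = (-90 − (-38))/26 = -2.
Foot = (-1, 5, 17) − (-2)·(0, -1, -5) = (-1, 3, 7).

(-1, 3, 7)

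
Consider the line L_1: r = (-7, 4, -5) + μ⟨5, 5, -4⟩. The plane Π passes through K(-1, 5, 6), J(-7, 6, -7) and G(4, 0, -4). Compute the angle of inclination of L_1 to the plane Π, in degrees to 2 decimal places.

KJ = (-6, 1, -13), KG = (5, -5, -10); a normal to Π is KJ × KG = (-75, -125, 25).
Using K: Π has equation -75x - 125y + 25z = -400.
sin θ = |n·v| / (|n||v|) = |-1100| / (√21875 · √66) = 0.91548.
θ ≈ 66.27°.

66.27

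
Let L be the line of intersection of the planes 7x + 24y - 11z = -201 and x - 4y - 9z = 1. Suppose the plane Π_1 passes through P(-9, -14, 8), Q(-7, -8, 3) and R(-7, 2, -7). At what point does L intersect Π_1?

Direction of L: (7, 24, -11) × (1, -4, -9) = (-260, 52, -52).
A point on L: solving the two plane equations with x = -25 gives (-25, -2, -2).
PQ = (2, 6, -5), PR = (2, 16, -15); a normal to Π_1 is PQ × PR = (-10, 20, 20).
Using P: Π_1 has equation -10x + 20y + 20z = -30.
Substitute r = (-25, -2, -2) + t(-260, 52, -52) into the plane: 170 + 2600t = -30, so t = -1/13.
Intersection: (-25, -2, -2) + (-1/13)·(-260, 52, -52) = (-5, -6, 2).

(-5, -6, 2)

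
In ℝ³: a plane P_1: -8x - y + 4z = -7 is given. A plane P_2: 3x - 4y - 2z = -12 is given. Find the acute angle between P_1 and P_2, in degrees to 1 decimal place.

54.7

cos θ = |n₁·n₂| / (|n₁||n₂|) = |-28| / (√81 · √29).
θ = arccos(0.57772) ≈ 54.7°.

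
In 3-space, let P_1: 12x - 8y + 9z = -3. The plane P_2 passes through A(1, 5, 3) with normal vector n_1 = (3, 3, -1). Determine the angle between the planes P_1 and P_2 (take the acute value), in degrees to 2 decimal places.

87.68

P_2: n_1·r = n_1·A gives 3x + 3y - z = 15.
cos θ = |n₁·n₂| / (|n₁||n₂|) = |3| / (√289 · √19).
θ = arccos(0.04049) ≈ 87.68°.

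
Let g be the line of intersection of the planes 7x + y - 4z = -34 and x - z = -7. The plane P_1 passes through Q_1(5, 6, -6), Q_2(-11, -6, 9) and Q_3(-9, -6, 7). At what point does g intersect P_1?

Direction of g: (7, 1, -4) × (1, 0, -1) = (-1, 3, -1).
A point on g: solving the two plane equations with x = 0 gives (0, -6, 7).
Q_1Q_2 = (-16, -12, 15), Q_1Q_3 = (-14, -12, 13); a normal to P_1 is Q_1Q_2 × Q_1Q_3 = (24, -2, 24).
Using Q_1: P_1 has equation 24x - 2y + 24z = -36.
Substitute r = (0, -6, 7) + t(-1, 3, -1) into the plane: 180 + (-54)t = -36, so t = 4.
Intersection: (0, -6, 7) + 4·(-1, 3, -1) = (-4, 6, 3).

(-4, 6, 3)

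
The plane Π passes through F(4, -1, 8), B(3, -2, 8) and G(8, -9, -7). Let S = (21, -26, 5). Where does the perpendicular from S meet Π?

(6, -11, -7)

FB = (-1, -1, 0), FG = (4, -8, -15); a normal to Π is FB × FG = (15, -15, 12).
Using F: Π has equation 15x - 15y + 12z = 171.
Foot = S − λn with λ = (n·S − d)/|n|² = (765 − 171)/594 = 1.
Foot = (21, -26, 5) − 1·(15, -15, 12) = (6, -11, -7).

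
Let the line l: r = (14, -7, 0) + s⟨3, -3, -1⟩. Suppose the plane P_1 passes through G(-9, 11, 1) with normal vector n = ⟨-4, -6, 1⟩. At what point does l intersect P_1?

P_1: n·r = n·G gives -4x - 6y + z = -29.
Substitute r = (14, -7, 0) + t(3, -3, -1) into the plane: -14 + 5t = -29, so t = -3.
Intersection: (14, -7, 0) + (-3)·(3, -3, -1) = (5, 2, 3).

(5, 2, 3)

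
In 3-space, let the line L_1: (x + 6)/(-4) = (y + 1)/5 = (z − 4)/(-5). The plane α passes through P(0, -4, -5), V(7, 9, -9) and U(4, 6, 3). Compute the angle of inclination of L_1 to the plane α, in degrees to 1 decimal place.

L_1 has direction (-4, 5, -5) through (-6, -1, 4).
PV = (7, 13, -4), PU = (4, 10, 8); a normal to α is PV × PU = (144, -72, 18).
Using P: α has equation 144x - 72y + 18z = 198.
sin θ = |n·v| / (|n||v|) = |-1026| / (√26244 · √66) = 0.77958.
θ ≈ 51.2°.

51.2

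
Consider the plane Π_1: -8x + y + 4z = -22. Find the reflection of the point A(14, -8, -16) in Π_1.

(-18, -4, 0)

λ = (n·A − d)/|n|² = (-184 − (-22))/81 = -2.
Reflection = A − 2λn = (14, -8, -16) − (-4)·(-8, 1, 4) = (-18, -4, 0).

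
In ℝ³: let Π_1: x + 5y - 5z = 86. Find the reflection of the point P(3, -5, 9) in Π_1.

λ = (n·P − d)/|n|² = (-67 − 86)/51 = -3.
Reflection = P − 2λn = (3, -5, 9) − (-6)·(1, 5, -5) = (9, 25, -21).

(9, 25, -21)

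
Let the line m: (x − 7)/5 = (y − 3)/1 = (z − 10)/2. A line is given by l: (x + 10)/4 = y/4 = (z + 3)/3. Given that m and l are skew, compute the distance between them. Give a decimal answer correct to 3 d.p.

5.615

m has direction (5, 1, 2) through (7, 3, 10).
l has direction (4, 4, 3) through (-10, 0, -3).
Common perpendicular direction n = (5, 1, 2) × (4, 4, 3) = (-5, -7, 16).
With w = (-10, 0, -3) − (7, 3, 10) = (-17, -3, -13), w · n = -102.
Distance = |w · n| / |n| = |-102| / √330 ≈ 5.615.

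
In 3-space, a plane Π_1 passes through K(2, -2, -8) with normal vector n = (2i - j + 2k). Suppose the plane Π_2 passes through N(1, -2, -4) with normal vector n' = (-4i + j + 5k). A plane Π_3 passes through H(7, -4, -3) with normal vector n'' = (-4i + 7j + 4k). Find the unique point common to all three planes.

(-3, -8, -6)

Π_1: n·r = n·K gives 2x - y + 2z = -10.
Π_2: n'·r = n'·N gives -4x + y + 5z = -26.
Π_3: n''·r = n''·H gives -4x + 7y + 4z = -68.
Solving the 3×3 linear system 2x - y + 2z = -10, -4x + y + 5z = -26, -4x + 7y + 4z = -68 (e.g. by elimination or Cramer's rule, determinant = -106) gives (-3, -8, -6).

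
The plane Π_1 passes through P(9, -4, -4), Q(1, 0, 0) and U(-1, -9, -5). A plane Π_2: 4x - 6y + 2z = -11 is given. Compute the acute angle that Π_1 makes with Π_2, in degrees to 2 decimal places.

43.71

PQ = (-8, 4, 4), PU = (-10, -5, -1); a normal to Π_1 is PQ × PU = (16, -48, 80).
Using P: Π_1 has equation 16x - 48y + 80z = 16.
cos θ = |n₁·n₂| / (|n₁||n₂|) = |512| / (√8960 · √56).
θ = arccos(0.72281) ≈ 43.71°.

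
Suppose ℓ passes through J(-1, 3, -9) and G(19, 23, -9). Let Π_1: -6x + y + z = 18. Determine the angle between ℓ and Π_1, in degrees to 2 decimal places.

A direction vector for ℓ is G − J = (20, 20, 0).
sin θ = |n·v| / (|n||v|) = |-100| / (√38 · √800) = 0.57354.
θ ≈ 35.00°.

35.00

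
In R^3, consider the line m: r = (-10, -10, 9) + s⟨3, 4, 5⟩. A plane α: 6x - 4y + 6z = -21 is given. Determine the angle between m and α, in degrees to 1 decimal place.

28.8

sin θ = |n·v| / (|n||v|) = |32| / (√88 · √50) = 0.48242.
θ ≈ 28.8°.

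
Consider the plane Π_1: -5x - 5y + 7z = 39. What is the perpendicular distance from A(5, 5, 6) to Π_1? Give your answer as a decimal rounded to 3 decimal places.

4.724

n·A − d = (-5)·(5) + (-5)·(5) + (7)·(6) − 39 = -47; |n| = √99.
Distance = |-47| / √99 = 47/√99 ≈ 4.724.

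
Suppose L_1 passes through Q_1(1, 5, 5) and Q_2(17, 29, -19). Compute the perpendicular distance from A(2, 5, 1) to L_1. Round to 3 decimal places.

2.844

A direction vector for L_1 is Q_2 − Q_1 = (16, 24, -24).
Taking (1, 5, 5) on L_1 with direction v = (16, 24, -24): w = A − (1, 5, 5) = (1, 0, -4), and w × v = (96, -40, 24).
Distance = |w × v| / |v| = √11392 / √1408 ≈ 2.844.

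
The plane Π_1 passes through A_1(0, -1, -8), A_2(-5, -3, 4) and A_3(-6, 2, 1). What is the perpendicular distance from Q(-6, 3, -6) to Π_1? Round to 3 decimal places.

A_1A_2 = (-5, -2, 12), A_1A_3 = (-6, 3, 9); a normal to Π_1 is A_1A_2 × A_1A_3 = (-54, -27, -27).
Using A_1: Π_1 has equation -54x - 27y - 27z = 243.
n·Q − d = (-54)·(-6) + (-27)·(3) + (-27)·(-6) − 243 = 162; |n| = √4374.
Distance = |162| / √4374 = 162/√4374 ≈ 2.449.

2.449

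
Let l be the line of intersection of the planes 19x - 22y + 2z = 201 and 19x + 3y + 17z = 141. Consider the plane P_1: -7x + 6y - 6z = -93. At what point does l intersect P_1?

Direction of l: (19, -22, 2) × (19, 3, 17) = (-380, -285, 475).
A point on l: solving the two plane equations with x = 15 gives (15, 3, -9).
Substitute r = (15, 3, -9) + t(-380, -285, 475) into the plane: -33 + (-1900)t = -93, so t = 3/95.
Intersection: (15, 3, -9) + (3/95)·(-380, -285, 475) = (3, -6, 6).

(3, -6, 6)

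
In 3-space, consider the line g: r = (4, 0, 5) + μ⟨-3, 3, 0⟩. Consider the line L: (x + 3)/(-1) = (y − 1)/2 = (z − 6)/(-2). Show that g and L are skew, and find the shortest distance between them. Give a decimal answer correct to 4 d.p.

L has direction (-1, 2, -2) through (-3, 1, 6).
Common perpendicular direction n = (-3, 3, 0) × (-1, 2, -2) = (-6, -6, -3).
With w = (-3, 1, 6) − (4, 0, 5) = (-7, 1, 1), w · n = 33.
Since n ≠ 0 the lines are not parallel, and w · n = 33 ≠ 0 so they do not intersect; hence they are skew.
Distance = |w · n| / |n| = |33| / √81 ≈ 3.6667.

3.6667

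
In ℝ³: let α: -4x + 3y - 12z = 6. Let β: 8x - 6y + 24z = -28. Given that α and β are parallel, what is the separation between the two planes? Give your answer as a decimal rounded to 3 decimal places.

Rescale β by 1/(-2): -4x + 3y - 12z = 14. Then distance = |6 − 14| / √169 ≈ 0.615.

0.615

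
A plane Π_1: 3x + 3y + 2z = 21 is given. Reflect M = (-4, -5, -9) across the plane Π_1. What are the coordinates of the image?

(14, 13, 3)

λ = (n·M − d)/|n|² = (-45 − 21)/22 = -3.
Reflection = M − 2λn = (-4, -5, -9) − (-6)·(3, 3, 2) = (14, 13, 3).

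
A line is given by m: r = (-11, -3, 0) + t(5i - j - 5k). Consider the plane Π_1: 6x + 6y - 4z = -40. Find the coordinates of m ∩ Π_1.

(-6, -4, -5)

Substitute r = (-11, -3, 0) + t(5, -1, -5) into the plane: -84 + 44t = -40, so t = 1.
Intersection: (-11, -3, 0) + 1·(5, -1, -5) = (-6, -4, -5).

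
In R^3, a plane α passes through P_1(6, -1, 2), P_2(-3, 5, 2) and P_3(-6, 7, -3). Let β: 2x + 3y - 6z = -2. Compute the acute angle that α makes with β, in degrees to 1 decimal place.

P_1P_2 = (-9, 6, 0), P_1P_3 = (-12, 8, -5); a normal to α is P_1P_2 × P_1P_3 = (-30, -45, 0).
Using P_1: α has equation -30x - 45y = -135.
cos θ = |n₁·n₂| / (|n₁||n₂|) = |-195| / (√2925 · √49).
θ = arccos(0.51508) ≈ 59.0°.

59.0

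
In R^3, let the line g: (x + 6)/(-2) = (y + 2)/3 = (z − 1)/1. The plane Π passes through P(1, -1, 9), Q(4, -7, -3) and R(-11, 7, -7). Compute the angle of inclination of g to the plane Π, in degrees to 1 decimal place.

g has direction (-2, 3, 1) through (-6, -2, 1).
PQ = (3, -6, -12), PR = (-12, 8, -16); a normal to Π is PQ × PR = (192, 192, -48).
Using P: Π has equation 192x + 192y - 48z = -432.
sin θ = |n·v| / (|n||v|) = |144| / (√76032 · √14) = 0.13957.
θ ≈ 8.0°.

8.0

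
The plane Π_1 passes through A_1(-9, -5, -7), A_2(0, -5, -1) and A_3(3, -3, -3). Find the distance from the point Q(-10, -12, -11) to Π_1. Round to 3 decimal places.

A_1A_2 = (9, 0, 6), A_1A_3 = (12, 2, 4); a normal to Π_1 is A_1A_2 × A_1A_3 = (-12, 36, 18).
Using A_1: Π_1 has equation -12x + 36y + 18z = -198.
n·Q − d = (-12)·(-10) + (36)·(-12) + (18)·(-11) − (-198) = -312; |n| = √1764.
Distance = |-312| / √1764 = 312/√1764 ≈ 7.429.

7.429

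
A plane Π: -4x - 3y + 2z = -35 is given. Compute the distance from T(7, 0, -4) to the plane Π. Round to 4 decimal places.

n·T − d = (-4)·(7) + (-3)·(0) + (2)·(-4) − (-35) = -1; |n| = √29.
Distance = |-1| / √29 = 1/√29 ≈ 0.1857.

0.1857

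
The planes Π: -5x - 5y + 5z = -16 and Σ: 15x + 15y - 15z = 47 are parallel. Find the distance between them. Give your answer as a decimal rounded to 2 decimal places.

Rescale Σ by 1/(-3): -5x - 5y + 5z = -47/3. Then distance = |-16 − (-47/3)| / √75 ≈ 0.04.

0.04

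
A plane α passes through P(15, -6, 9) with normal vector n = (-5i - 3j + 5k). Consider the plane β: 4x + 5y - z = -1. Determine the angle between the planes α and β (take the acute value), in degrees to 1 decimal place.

α: n·r = n·P gives -5x - 3y + 5z = -12.
cos θ = |n₁·n₂| / (|n₁||n₂|) = |-40| / (√59 · √42).
θ = arccos(0.80354) ≈ 36.5°.

36.5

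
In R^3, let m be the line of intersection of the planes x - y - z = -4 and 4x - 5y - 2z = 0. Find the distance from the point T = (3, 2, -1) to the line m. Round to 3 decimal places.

Direction of m: (1, -1, -1) × (4, -5, -2) = (-3, -2, -1).
A point on m: solving the two plane equations with x = -5 gives (-5, -6, 5).
Taking (-5, -6, 5) on m with direction v = (-3, -2, -1): w = T − (-5, -6, 5) = (8, 8, -6), and w × v = (-20, 26, 8).
Distance = |w × v| / |v| = √1140 / √14 ≈ 9.024.

9.024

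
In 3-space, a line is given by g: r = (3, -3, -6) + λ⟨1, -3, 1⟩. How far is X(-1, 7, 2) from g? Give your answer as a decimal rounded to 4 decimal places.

Taking (3, -3, -6) on g with direction v = (1, -3, 1): w = X − (3, -3, -6) = (-4, 10, 8), and w × v = (34, 12, 2).
Distance = |w × v| / |v| = √1304 / √11 ≈ 10.8879.

10.8879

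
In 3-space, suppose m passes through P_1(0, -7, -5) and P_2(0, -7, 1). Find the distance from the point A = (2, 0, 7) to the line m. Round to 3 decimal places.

7.280

A direction vector for m is P_2 − P_1 = (0, 0, 6).
Taking (0, -7, -5) on m with direction v = (0, 0, 6): w = A − (0, -7, -5) = (2, 7, 12), and w × v = (42, -12, 0).
Distance = |w × v| / |v| = √1908 / √36 ≈ 7.280.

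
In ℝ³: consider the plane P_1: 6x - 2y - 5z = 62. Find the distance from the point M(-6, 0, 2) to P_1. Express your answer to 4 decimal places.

n·M − d = (6)·(-6) + (-2)·(0) + (-5)·(2) − 62 = -108; |n| = √65.
Distance = |-108| / √65 = 108/√65 ≈ 13.3958.

13.3958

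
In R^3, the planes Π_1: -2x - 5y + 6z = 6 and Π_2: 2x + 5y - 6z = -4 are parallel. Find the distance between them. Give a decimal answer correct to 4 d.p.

0.2481

Rescale Π_2 by 1/(-1): -2x - 5y + 6z = 4. Then distance = |6 − 4| / √65 ≈ 0.2481.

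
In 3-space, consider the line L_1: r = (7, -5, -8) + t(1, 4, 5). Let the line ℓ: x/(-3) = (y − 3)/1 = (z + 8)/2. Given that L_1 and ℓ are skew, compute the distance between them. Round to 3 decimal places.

ℓ has direction (-3, 1, 2) through (0, 3, -8).
Common perpendicular direction n = (1, 4, 5) × (-3, 1, 2) = (3, -17, 13).
With w = (0, 3, -8) − (7, -5, -8) = (-7, 8, 0), w · n = -157.
Distance = |w · n| / |n| = |-157| / √467 ≈ 7.265.

7.265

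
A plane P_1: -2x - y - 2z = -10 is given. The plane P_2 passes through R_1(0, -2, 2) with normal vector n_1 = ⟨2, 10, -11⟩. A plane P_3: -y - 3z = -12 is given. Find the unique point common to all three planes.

(1, 0, 4)

P_2: n_1·r = n_1·R_1 gives 2x + 10y - 11z = -42.
Solving the 3×3 linear system -2x - y - 2z = -10, 2x + 10y - 11z = -42, -y - 3z = -12 (e.g. by elimination or Cramer's rule, determinant = 80) gives (1, 0, 4).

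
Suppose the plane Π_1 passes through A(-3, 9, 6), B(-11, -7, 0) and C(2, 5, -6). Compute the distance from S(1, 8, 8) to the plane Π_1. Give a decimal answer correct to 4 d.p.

AB = (-8, -16, -6), AC = (5, -4, -12); a normal to Π_1 is AB × AC = (168, -126, 112).
Using A: Π_1 has equation 168x - 126y + 112z = -966.
n·S − d = (168)·(1) + (-126)·(8) + (112)·(8) − (-966) = 1022; |n| = √56644.
Distance = |1022| / √56644 = 1022/√56644 ≈ 4.2941.

4.2941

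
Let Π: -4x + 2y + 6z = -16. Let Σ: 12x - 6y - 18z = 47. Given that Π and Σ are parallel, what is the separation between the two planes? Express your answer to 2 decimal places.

Rescale Σ by 1/(-3): -4x + 2y + 6z = -47/3. Then distance = |-16 − (-47/3)| / √56 ≈ 0.04.

0.04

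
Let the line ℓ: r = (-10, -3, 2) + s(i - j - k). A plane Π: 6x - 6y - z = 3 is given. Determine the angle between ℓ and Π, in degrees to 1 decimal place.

sin θ = |n·v| / (|n||v|) = |13| / (√73 · √3) = 0.87846.
θ ≈ 61.5°.

61.5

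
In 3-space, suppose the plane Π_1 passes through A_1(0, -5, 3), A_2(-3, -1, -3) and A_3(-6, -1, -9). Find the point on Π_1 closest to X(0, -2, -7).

A_1A_2 = (-3, 4, -6), A_1A_3 = (-6, 4, -12); a normal to Π_1 is A_1A_2 × A_1A_3 = (-24, 0, 12).
Using A_1: Π_1 has equation -24x + 12z = 36.
Foot = X − λn with λ = (n·X − d)/|n|² = (-84 − 36)/720 = -1/6.
Foot = (0, -2, -7) − (-1/6)·(-24, 0, 12) = (-4, -2, -5).

(-4, -2, -5)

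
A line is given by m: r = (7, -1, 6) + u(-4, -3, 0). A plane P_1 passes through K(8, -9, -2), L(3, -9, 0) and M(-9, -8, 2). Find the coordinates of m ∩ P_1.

KL = (-5, 0, 2), KM = (-17, 1, 4); a normal to P_1 is KL × KM = (-2, -14, -5).
Using K: P_1 has equation -2x - 14y - 5z = 120.
Substitute r = (7, -1, 6) + t(-4, -3, 0) into the plane: -30 + 50t = 120, so t = 3.
Intersection: (7, -1, 6) + 3·(-4, -3, 0) = (-5, -10, 6).

(-5, -10, 6)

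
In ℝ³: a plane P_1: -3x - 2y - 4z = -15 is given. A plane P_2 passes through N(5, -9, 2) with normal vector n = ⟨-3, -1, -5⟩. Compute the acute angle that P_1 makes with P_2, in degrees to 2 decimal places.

13.34

P_2: n·r = n·N gives -3x - y - 5z = -16.
cos θ = |n₁·n₂| / (|n₁||n₂|) = |31| / (√29 · √35).
θ = arccos(0.97304) ≈ 13.34°.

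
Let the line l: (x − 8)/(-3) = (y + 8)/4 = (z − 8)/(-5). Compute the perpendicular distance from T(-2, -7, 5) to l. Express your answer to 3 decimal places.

7.873

l has direction (-3, 4, -5) through (8, -8, 8).
Taking (8, -8, 8) on l with direction v = (-3, 4, -5): w = T − (8, -8, 8) = (-10, 1, -3), and w × v = (7, -41, -37).
Distance = |w × v| / |v| = √3099 / √50 ≈ 7.873.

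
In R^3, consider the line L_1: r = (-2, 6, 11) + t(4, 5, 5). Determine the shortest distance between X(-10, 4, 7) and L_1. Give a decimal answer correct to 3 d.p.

5.075

Taking (-2, 6, 11) on L_1 with direction v = (4, 5, 5): w = X − (-2, 6, 11) = (-8, -2, -4), and w × v = (10, 24, -32).
Distance = |w × v| / |v| = √1700 / √66 ≈ 5.075.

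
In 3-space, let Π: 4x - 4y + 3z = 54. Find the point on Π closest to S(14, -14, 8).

Foot = S − λn with λ = (n·S − d)/|n|² = (136 − 54)/41 = 2.
Foot = (14, -14, 8) − 2·(4, -4, 3) = (6, -6, 2).

(6, -6, 2)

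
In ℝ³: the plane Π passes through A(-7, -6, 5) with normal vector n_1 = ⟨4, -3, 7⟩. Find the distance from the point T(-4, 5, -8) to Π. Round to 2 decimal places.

13.02

Π: n_1·r = n_1·A gives 4x - 3y + 7z = 25.
n·T − d = (4)·(-4) + (-3)·(5) + (7)·(-8) − 25 = -112; |n| = √74.
Distance = |-112| / √74 = 112/√74 ≈ 13.02.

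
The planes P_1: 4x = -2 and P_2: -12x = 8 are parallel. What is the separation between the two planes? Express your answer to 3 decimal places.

Rescale P_2 by 1/(-3): 4x = -8/3. Then distance = |-2 − (-8/3)| / √16 ≈ 0.167.

0.167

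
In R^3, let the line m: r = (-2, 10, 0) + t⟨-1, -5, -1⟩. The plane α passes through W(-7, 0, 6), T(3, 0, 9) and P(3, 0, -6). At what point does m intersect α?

WT = (10, 0, 3), WP = (10, 0, -12); a normal to α is WT × WP = (0, 150, 0).
Using W: α has equation 150y = 0.
Substitute r = (-2, 10, 0) + t(-1, -5, -1) into the plane: 1500 + (-750)t = 0, so t = 2.
Intersection: (-2, 10, 0) + 2·(-1, -5, -1) = (-4, 0, -2).

(-4, 0, -2)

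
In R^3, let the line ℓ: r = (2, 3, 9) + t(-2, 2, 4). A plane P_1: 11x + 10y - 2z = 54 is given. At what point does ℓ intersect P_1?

Substitute r = (2, 3, 9) + t(-2, 2, 4) into the plane: 34 + (-10)t = 54, so t = -2.
Intersection: (2, 3, 9) + (-2)·(-2, 2, 4) = (6, -1, 1).

(6, -1, 1)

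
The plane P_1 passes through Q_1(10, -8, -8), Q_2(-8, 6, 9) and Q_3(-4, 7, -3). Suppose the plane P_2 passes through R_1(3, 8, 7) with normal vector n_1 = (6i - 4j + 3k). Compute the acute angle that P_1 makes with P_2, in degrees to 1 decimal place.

Q_1Q_2 = (-18, 14, 17), Q_1Q_3 = (-14, 15, 5); a normal to P_1 is Q_1Q_2 × Q_1Q_3 = (-185, -148, -74).
Using Q_1: P_1 has equation -185x - 148y - 74z = -74.
P_2: n_1·r = n_1·R_1 gives 6x - 4y + 3z = 7.
cos θ = |n₁·n₂| / (|n₁||n₂|) = |-740| / (√61605 · √61).
θ = arccos(0.38173) ≈ 67.6°.

67.6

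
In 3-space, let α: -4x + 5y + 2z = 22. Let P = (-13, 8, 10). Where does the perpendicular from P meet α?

(-5, -2, 6)

Foot = P − λn with λ = (n·P − d)/|n|² = (112 − 22)/45 = 2.
Foot = (-13, 8, 10) − 2·(-4, 5, 2) = (-5, -2, 6).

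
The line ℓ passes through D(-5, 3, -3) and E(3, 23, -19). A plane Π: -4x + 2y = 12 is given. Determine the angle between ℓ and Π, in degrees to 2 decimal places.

A direction vector for ℓ is E − D = (8, 20, -16).
sin θ = |n·v| / (|n||v|) = |8| / (√20 · √720) = 0.06667.
θ ≈ 3.82°.

3.82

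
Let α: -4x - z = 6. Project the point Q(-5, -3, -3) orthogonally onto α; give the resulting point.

(-1, -3, -2)

Foot = Q − λn with λ = (n·Q − d)/|n|² = (23 − 6)/17 = 1.
Foot = (-5, -3, -3) − 1·(-4, 0, -1) = (-1, -3, -2).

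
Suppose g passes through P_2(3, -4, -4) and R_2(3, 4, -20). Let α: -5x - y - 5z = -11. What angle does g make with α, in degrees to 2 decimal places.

34.31

A direction vector for g is R_2 − P_2 = (0, 8, -16).
sin θ = |n·v| / (|n||v|) = |72| / (√51 · √320) = 0.56360.
θ ≈ 34.31°.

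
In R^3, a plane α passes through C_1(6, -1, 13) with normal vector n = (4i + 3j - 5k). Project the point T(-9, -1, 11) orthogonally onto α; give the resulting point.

(-5, 2, 6)

α: n·r = n·C_1 gives 4x + 3y - 5z = -44.
Foot = T − λn with λ = (n·T − d)/|n|² = (-94 − (-44))/50 = -1.
Foot = (-9, -1, 11) − (-1)·(4, 3, -5) = (-5, 2, 6).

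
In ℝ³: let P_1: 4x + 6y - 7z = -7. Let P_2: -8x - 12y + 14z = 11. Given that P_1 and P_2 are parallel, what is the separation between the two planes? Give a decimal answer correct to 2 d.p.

0.15

Rescale P_2 by 1/(-2): 4x + 6y - 7z = -11/2. Then distance = |-7 − (-11/2)| / √101 ≈ 0.15.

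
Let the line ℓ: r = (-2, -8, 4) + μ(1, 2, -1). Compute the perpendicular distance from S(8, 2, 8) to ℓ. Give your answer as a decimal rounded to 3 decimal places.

Taking (-2, -8, 4) on ℓ with direction v = (1, 2, -1): w = S − (-2, -8, 4) = (10, 10, 4), and w × v = (-18, 14, 10).
Distance = |w × v| / |v| = √620 / √6 ≈ 10.165.

10.165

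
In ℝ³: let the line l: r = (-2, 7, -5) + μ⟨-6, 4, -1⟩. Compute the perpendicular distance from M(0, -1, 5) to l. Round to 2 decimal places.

Taking (-2, 7, -5) on l with direction v = (-6, 4, -1): w = M − (-2, 7, -5) = (2, -8, 10), and w × v = (-32, -58, -40).
Distance = |w × v| / |v| = √5988 / √53 ≈ 10.63.

10.63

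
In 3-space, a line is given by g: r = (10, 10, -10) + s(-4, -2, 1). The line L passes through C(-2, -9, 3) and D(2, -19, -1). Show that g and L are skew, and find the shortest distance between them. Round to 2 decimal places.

12.08

A direction vector for L is D − C = (4, -10, -4).
Common perpendicular direction n = (-4, -2, 1) × (4, -10, -4) = (18, -12, 48).
With w = (-2, -9, 3) − (10, 10, -10) = (-12, -19, 13), w · n = 636.
Since n ≠ 0 the lines are not parallel, and w · n = 636 ≠ 0 so they do not intersect; hence they are skew.
Distance = |w · n| / |n| = |636| / √2772 ≈ 12.08.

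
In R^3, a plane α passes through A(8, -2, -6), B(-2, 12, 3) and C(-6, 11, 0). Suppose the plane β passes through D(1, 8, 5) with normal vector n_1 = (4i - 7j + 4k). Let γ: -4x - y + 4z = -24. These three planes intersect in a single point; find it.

AB = (-10, 14, 9), AC = (-14, 13, 6); a normal to α is AB × AC = (-33, -66, 66).
Using A: α has equation -33x - 66y + 66z = -528.
β: n_1·r = n_1·D gives 4x - 7y + 4z = -32.
Solving the 3×3 linear system -33x - 66y + 66z = -528, 4x - 7y + 4z = -32, -4x - y + 4z = -24 (e.g. by elimination or Cramer's rule, determinant = 792) gives (2, 4, -3).

(2, 4, -3)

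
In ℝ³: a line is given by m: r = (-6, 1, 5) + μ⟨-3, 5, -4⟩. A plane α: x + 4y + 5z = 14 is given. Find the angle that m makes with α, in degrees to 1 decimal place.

3.8

sin θ = |n·v| / (|n||v|) = |-3| / (√42 · √50) = 0.06547.
θ ≈ 3.8°.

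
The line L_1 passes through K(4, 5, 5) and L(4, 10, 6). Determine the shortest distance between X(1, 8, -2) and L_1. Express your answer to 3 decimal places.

A direction vector for L_1 is L − K = (0, 5, 1).
Taking (4, 5, 5) on L_1 with direction v = (0, 5, 1): w = X − (4, 5, 5) = (-3, 3, -7), and w × v = (38, 3, -15).
Distance = |w × v| / |v| = √1678 / √26 ≈ 8.034.

8.034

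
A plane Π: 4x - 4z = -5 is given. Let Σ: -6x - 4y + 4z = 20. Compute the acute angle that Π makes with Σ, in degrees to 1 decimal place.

cos θ = |n₁·n₂| / (|n₁||n₂|) = |-40| / (√32 · √68).
θ = arccos(0.85749) ≈ 31.0°.

31.0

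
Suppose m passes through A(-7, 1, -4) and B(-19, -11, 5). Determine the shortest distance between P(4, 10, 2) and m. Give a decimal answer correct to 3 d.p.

12.010

A direction vector for m is B − A = (-12, -12, 9).
Taking (-7, 1, -4) on m with direction v = (-12, -12, 9): w = P − (-7, 1, -4) = (11, 9, 6), and w × v = (153, -171, -24).
Distance = |w × v| / |v| = √53226 / √369 ≈ 12.010.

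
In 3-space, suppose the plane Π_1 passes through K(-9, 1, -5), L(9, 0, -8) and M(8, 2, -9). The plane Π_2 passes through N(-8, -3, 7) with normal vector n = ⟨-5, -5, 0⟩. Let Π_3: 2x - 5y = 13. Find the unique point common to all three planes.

KL = (18, -1, -3), KM = (17, 1, -4); a normal to Π_1 is KL × KM = (7, 21, 35).
Using K: Π_1 has equation 7x + 21y + 35z = -217.
Π_2: n·r = n·N gives -5x - 5y = 55.
Solving the 3×3 linear system 7x + 21y + 35z = -217, -5x - 5y = 55, 2x - 5y = 13 (e.g. by elimination or Cramer's rule, determinant = 1225) gives (-6, -5, -2).

(-6, -5, -2)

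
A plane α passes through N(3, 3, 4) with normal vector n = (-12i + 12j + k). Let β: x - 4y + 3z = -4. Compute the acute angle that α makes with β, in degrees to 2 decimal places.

48.89

α: n·r = n·N gives -12x + 12y + z = 4.
cos θ = |n₁·n₂| / (|n₁||n₂|) = |-57| / (√289 · √26).
θ = arccos(0.65757) ≈ 48.89°.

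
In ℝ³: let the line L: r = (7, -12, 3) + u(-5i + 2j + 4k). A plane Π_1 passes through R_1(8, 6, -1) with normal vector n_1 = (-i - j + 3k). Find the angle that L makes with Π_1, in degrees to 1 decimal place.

Π_1: n_1·r = n_1·R_1 gives -x - y + 3z = -17.
sin θ = |n·v| / (|n||v|) = |15| / (√11 · √45) = 0.67420.
θ ≈ 42.4°.

42.4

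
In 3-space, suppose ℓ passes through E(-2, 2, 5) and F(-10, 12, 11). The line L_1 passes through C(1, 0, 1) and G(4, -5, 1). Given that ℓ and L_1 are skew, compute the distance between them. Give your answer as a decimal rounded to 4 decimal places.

0.3848

A direction vector for ℓ is F − E = (-8, 10, 6).
A direction vector for L_1 is G − C = (3, -5, 0).
Common perpendicular direction n = (-8, 10, 6) × (3, -5, 0) = (30, 18, 10).
With w = (1, 0, 1) − (-2, 2, 5) = (3, -2, -4), w · n = 14.
Distance = |w · n| / |n| = |14| / √1324 ≈ 0.3848.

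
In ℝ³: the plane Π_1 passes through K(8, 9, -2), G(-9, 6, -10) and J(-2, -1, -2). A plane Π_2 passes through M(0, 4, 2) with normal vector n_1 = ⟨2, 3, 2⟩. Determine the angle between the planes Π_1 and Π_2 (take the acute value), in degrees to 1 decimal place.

KG = (-17, -3, -8), KJ = (-10, -10, 0); a normal to Π_1 is KG × KJ = (-80, 80, 140).
Using K: Π_1 has equation -80x + 80y + 140z = -200.
Π_2: n_1·r = n_1·M gives 2x + 3y + 2z = 16.
cos θ = |n₁·n₂| / (|n₁||n₂|) = |360| / (√32400 · √17).
θ = arccos(0.48507) ≈ 61.0°.

61.0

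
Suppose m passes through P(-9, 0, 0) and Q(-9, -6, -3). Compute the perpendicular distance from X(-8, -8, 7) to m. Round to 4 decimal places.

A direction vector for m is Q − P = (0, -6, -3).
Taking (-9, 0, 0) on m with direction v = (0, -6, -3): w = X − (-9, 0, 0) = (1, -8, 7), and w × v = (66, 3, -6).
Distance = |w × v| / |v| = √4401 / √45 ≈ 9.8894.

9.8894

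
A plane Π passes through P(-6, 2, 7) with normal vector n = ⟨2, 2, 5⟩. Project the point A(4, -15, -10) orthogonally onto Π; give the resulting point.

Π: n·r = n·P gives 2x + 2y + 5z = 27.
Foot = A − λn with λ = (n·A − d)/|n|² = (-72 − 27)/33 = -3.
Foot = (4, -15, -10) − (-3)·(2, 2, 5) = (10, -9, 5).

(10, -9, 5)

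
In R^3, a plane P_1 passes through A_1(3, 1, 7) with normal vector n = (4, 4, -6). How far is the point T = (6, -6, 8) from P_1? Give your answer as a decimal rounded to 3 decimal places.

2.668

P_1: n·r = n·A_1 gives 4x + 4y - 6z = -26.
n·T − d = (4)·(6) + (4)·(-6) + (-6)·(8) − (-26) = -22; |n| = √68.
Distance = |-22| / √68 = 22/√68 ≈ 2.668.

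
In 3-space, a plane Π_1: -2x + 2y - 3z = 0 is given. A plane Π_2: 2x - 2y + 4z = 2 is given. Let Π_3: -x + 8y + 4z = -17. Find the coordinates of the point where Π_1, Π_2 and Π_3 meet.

(-7, -4, 2)

Solving the 3×3 linear system -2x + 2y - 3z = 0, 2x - 2y + 4z = 2, -x + 8y + 4z = -17 (e.g. by elimination or Cramer's rule, determinant = 14) gives (-7, -4, 2).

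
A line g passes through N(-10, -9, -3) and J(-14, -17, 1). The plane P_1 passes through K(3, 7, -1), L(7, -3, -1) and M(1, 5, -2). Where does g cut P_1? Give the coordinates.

A direction vector for g is J − N = (-4, -8, 4).
KL = (4, -10, 0), KM = (-2, -2, -1); a normal to P_1 is KL × KM = (10, 4, -28).
Using K: P_1 has equation 10x + 4y - 28z = 86.
Substitute r = (-10, -9, -3) + t(-4, -8, 4) into the plane: -52 + (-184)t = 86, so t = -3/4.
Intersection: (-10, -9, -3) + (-3/4)·(-4, -8, 4) = (-7, -3, -6).

(-7, -3, -6)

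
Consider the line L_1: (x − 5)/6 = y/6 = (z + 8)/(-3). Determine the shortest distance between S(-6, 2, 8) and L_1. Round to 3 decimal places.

15.892

L_1 has direction (6, 6, -3) through (5, 0, -8).
Taking (5, 0, -8) on L_1 with direction v = (6, 6, -3): w = S − (5, 0, -8) = (-11, 2, 16), and w × v = (-102, 63, -78).
Distance = |w × v| / |v| = √20457 / √81 ≈ 15.892.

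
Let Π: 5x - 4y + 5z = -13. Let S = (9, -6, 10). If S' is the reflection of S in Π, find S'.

(-11, 10, -10)

λ = (n·S − d)/|n|² = (119 − (-13))/66 = 2.
Reflection = S − 2λn = (9, -6, 10) − 4·(5, -4, 5) = (-11, 10, -10).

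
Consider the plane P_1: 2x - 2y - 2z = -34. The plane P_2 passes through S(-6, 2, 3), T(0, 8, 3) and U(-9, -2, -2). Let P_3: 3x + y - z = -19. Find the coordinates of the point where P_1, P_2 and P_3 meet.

ST = (6, 6, 0), SU = (-3, -4, -5); a normal to P_2 is ST × SU = (-30, 30, -6).
Using S: P_2 has equation -30x + 30y - 6z = 222.
Solving the 3×3 linear system 2x - 2y - 2z = -34, -30x + 30y - 6z = 222, 3x + y - z = -19 (e.g. by elimination or Cramer's rule, determinant = 288) gives (-5, 4, 8).

(-5, 4, 8)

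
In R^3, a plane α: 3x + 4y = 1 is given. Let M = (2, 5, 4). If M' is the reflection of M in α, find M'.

(-4, -3, 4)

λ = (n·M − d)/|n|² = (26 − 1)/25 = 1.
Reflection = M − 2λn = (2, 5, 4) − 2·(3, 4, 0) = (-4, -3, 4).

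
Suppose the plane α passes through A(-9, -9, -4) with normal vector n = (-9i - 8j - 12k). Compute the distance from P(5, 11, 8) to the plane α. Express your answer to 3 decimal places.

25.294

α: n·r = n·A gives -9x - 8y - 12z = 201.
n·P − d = (-9)·(5) + (-8)·(11) + (-12)·(8) − 201 = -430; |n| = √289.
Distance = |-430| / √289 = 430/√289 ≈ 25.294.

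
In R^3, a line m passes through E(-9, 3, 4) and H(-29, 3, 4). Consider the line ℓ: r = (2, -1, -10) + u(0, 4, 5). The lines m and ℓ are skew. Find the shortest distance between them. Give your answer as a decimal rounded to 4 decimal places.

5.6223

A direction vector for m is H − E = (-20, 0, 0).
Common perpendicular direction n = (-20, 0, 0) × (0, 4, 5) = (0, 100, -80).
With w = (2, -1, -10) − (-9, 3, 4) = (11, -4, -14), w · n = 720.
Distance = |w · n| / |n| = |720| / √16400 ≈ 5.6223.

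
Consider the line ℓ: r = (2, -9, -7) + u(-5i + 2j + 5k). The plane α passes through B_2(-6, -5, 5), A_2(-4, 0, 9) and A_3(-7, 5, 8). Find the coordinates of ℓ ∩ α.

B_2A_2 = (2, 5, 4), B_2A_3 = (-1, 10, 3); a normal to α is B_2A_2 × B_2A_3 = (-25, -10, 25).
Using B_2: α has equation -25x - 10y + 25z = 325.
Substitute r = (2, -9, -7) + t(-5, 2, 5) into the plane: -135 + 230t = 325, so t = 2.
Intersection: (2, -9, -7) + 2·(-5, 2, 5) = (-8, -5, 3).

(-8, -5, 3)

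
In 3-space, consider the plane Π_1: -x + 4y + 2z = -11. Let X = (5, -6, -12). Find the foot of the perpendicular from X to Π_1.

(3, 2, -8)

Foot = X − λn with λ = (n·X − d)/|n|² = (-53 − (-11))/21 = -2.
Foot = (5, -6, -12) − (-2)·(-1, 4, 2) = (3, 2, -8).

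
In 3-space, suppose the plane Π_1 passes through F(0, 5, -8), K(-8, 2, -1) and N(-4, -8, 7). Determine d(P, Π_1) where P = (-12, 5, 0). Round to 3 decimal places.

FK = (-8, -3, 7), FN = (-4, -13, 15); a normal to Π_1 is FK × FN = (46, 92, 92).
Using F: Π_1 has equation 46x + 92y + 92z = -276.
n·P − d = (46)·(-12) + (92)·(5) + (92)·(0) − (-276) = 184; |n| = √19044.
Distance = |184| / √19044 = 184/√19044 ≈ 1.333.

1.333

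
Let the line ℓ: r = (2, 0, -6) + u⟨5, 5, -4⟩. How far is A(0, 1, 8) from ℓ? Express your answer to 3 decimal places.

Taking (2, 0, -6) on ℓ with direction v = (5, 5, -4): w = A − (2, 0, -6) = (-2, 1, 14), and w × v = (-74, 62, -15).
Distance = |w × v| / |v| = √9545 / √66 ≈ 12.026.

12.026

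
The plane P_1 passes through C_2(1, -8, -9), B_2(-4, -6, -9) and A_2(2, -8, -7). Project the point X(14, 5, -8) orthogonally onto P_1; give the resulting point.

C_2B_2 = (-5, 2, 0), C_2A_2 = (1, 0, 2); a normal to P_1 is C_2B_2 × C_2A_2 = (4, 10, -2).
Using C_2: P_1 has equation 4x + 10y - 2z = -58.
Foot = X − λn with λ = (n·X − d)/|n|² = (122 − (-58))/120 = 3/2.
Foot = (14, 5, -8) − (3/2)·(4, 10, -2) = (8, -10, -5).

(8, -10, -5)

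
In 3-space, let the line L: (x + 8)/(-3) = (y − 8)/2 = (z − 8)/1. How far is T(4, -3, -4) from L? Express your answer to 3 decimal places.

L has direction (-3, 2, 1) through (-8, 8, 8).
Taking (-8, 8, 8) on L with direction v = (-3, 2, 1): w = T − (-8, 8, 8) = (12, -11, -12), and w × v = (13, 24, -9).
Distance = |w × v| / |v| = √826 / √14 ≈ 7.681.

7.681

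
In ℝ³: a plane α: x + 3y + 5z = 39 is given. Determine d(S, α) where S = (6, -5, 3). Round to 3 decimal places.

n·S − d = (1)·(6) + (3)·(-5) + (5)·(3) − 39 = -33; |n| = √35.
Distance = |-33| / √35 = 33/√35 ≈ 5.578.

5.578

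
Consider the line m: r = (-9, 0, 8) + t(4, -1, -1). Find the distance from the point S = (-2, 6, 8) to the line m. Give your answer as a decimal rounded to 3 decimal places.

Taking (-9, 0, 8) on m with direction v = (4, -1, -1): w = S − (-9, 0, 8) = (7, 6, 0), and w × v = (-6, 7, -31).
Distance = |w × v| / |v| = √1046 / √18 ≈ 7.623.

7.623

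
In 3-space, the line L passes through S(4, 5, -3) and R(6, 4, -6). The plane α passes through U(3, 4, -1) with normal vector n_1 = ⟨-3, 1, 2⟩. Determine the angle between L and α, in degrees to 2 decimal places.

68.21

A direction vector for L is R − S = (2, -1, -3).
α: n_1·r = n_1·U gives -3x + y + 2z = -7.
sin θ = |n·v| / (|n||v|) = |-13| / (√14 · √14) = 0.92857.
θ ≈ 68.21°.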